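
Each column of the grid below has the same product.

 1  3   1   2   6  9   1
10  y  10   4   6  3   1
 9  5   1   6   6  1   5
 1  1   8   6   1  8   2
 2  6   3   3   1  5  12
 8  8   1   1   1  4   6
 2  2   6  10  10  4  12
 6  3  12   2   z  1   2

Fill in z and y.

Columns 1 and 4 each multiply to 17280, so every column has product 17280.
Column 5: 6×6×6×1×1×1×10 = 2160, so the missing entry is 17280 ÷ 2160 = 8.
Column 2: 3×5×1×6×8×2×3 = 4320, so the missing entry is 17280 ÷ 4320 = 4.

z = 8, y = 4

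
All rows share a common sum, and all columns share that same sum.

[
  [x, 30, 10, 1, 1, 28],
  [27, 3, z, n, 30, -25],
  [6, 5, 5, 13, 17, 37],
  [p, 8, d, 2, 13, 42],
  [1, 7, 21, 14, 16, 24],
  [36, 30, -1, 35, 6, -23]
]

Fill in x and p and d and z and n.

Rows 3 and 5 both sum to 83, so that's the common total.
Row 1: 30 + 10 + 1 + 1 + 28 = 70, so its missing entry is 83 − 70 = 13.
Column 1: 13 + 27 + 6 + 1 + 36 = 83, so its missing entry is 83 − 83 = 0.
Row 4: 0 + 8 + 2 + 13 + 42 = 65, so its missing entry is 83 − 65 = 18.
Column 3: 10 + 5 + 18 + 21 − 1 = 53, so its missing entry is 83 − 53 = 30.
Row 2: 27 + 3 + 30 + 30 − 25 = 65, so its missing entry is 83 − 65 = 18.

x = 13, p = 0, d = 18, z = 30, n = 18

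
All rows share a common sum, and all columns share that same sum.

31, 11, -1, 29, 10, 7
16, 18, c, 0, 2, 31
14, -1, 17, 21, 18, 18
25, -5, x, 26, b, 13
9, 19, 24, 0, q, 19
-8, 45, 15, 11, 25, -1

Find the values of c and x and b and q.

c = 20, x = 12, b = 16, q = 16

Rows 1 and 3 both sum to 87, so that's the common total.
Row 5: 9 + 19 + 24 + 0 + 19 = 71, so its missing entry is 87 − 71 = 16.
Row 2: 16 + 18 + 0 + 2 + 31 = 67, so its missing entry is 87 − 67 = 20.
Column 3: -1 + 20 + 17 + 24 + 15 = 75, so its missing entry is 87 − 75 = 12.
Row 4: 25 − 5 + 12 + 26 + 13 = 71, so its missing entry is 87 − 71 = 16.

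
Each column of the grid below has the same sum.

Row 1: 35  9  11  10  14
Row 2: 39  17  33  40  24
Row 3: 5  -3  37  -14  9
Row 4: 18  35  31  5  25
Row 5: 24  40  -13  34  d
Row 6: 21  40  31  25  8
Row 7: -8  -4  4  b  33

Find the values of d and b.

The complete columns each total 134.
Column 5 is missing 134 − 113 = 21 (since 14 + 24 + 9 + 25 + 8 + 33 = 113).
Column 4 is missing 134 − 100 = 34 (since 10 + 40 − 14 + 5 + 34 + 25 = 100).

d = 21, b = 34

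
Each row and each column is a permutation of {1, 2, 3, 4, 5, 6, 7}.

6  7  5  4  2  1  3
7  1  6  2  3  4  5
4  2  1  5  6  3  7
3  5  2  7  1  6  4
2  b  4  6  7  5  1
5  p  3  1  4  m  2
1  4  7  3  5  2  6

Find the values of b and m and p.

b = 3, m = 7, p = 6

Cell (6,6): column 6 already has {1, 2, 3, 4, 5, 6} → 7.
Cell (5,2): row 5 already has {1, 2, 4, 5, 6, 7} → 3.
Cell (6,2): row 6 already has {1, 2, 3, 4, 5, 7} → 6.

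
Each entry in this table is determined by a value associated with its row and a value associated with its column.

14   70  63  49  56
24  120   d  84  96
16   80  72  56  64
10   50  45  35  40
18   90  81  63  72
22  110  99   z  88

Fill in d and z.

d = 108, z = 77

Each row is a constant multiple of every other row — this is a multiplication table with the headers hidden.
Row 2 is 120/70 = 12/7 times row 1, so its entry in column 3 is 63 × 12/7 = 108.
Row 6 is 110/70 = 11/7 times row 1, so its entry in column 4 is 49 × 11/7 = 77.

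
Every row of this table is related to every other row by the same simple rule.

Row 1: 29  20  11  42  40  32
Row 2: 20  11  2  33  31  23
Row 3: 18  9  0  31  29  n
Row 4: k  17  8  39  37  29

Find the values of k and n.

The difference between any two rows is the same in every column — this is an addition table with the headers hidden.
Row 4 minus row 1 is 37 − 40 = -3, so its entry in column 1 is 29 + (-3) = 26.
Row 3 minus row 1 is 29 − 40 = -11, so its entry in column 6 is 32 + (-11) = 21.

k = 26, n = 21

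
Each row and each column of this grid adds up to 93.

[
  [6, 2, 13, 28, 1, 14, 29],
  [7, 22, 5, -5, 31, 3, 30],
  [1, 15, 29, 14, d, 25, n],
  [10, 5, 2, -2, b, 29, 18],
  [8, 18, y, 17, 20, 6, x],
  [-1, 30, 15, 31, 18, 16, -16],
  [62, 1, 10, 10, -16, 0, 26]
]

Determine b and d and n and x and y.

The known cells in row 4 total 62, leaving 93 − 62 = 31 for the blank.
The known cells in column 5 total 85, leaving 93 − 85 = 8 for the blank.
The known cells in column 3 total 74, leaving 93 − 74 = 19 for the blank.
The known cells in row 5 total 88, leaving 93 − 88 = 5 for the blank.
The known cells in row 3 total 92, leaving 93 − 92 = 1 for the blank.

b = 31, d = 8, n = 1, x = 5, y = 19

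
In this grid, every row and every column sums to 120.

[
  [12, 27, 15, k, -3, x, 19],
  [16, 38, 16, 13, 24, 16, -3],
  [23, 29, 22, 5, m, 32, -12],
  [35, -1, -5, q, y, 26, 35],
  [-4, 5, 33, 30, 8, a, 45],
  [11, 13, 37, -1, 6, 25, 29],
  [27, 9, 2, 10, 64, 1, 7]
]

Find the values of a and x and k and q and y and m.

a = 3, x = 17, k = 33, q = 30, y = 0, m = 21

The known cells in row 3 total 99, leaving 120 − 99 = 21 for the blank.
The known cells in column 5 total 120, leaving 120 − 120 = 0 for the blank.
The known cells in row 5 total 117, leaving 120 − 117 = 3 for the blank.
The known cells in row 4 total 90, leaving 120 − 90 = 30 for the blank.
The known cells in column 4 total 87, leaving 120 − 87 = 33 for the blank.
The known cells in row 1 total 103, leaving 120 − 103 = 17 for the blank.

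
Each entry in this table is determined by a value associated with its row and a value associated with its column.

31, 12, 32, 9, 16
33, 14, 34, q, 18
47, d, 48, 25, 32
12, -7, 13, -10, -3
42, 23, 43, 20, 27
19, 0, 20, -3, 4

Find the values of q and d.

q = 11, d = 28

The difference between any two rows is the same in every column — this is an addition table with the headers hidden.
Row 2 minus row 1 is 33 − 31 = 2, so its entry in column 4 is 9 + 2 = 11.
Row 3 minus row 1 is 47 − 31 = 16, so its entry in column 2 is 12 + 16 = 28.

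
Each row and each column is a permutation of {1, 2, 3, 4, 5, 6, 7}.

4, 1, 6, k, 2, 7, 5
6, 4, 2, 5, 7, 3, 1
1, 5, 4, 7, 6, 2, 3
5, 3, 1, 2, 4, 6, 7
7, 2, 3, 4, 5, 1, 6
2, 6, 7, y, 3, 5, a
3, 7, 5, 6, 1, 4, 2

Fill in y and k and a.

At (row 1, col 4): row 1 already has {1, 2, 4, 5, 6, 7}, so the value is 3.
For row 6, column 4: column 4 already has {2, 3, 4, 5, 6, 7}; that leaves 1.
For row 6, column 7: row 6 already has {1, 2, 3, 5, 6, 7}; that leaves 4.

y = 1, k = 3, a = 4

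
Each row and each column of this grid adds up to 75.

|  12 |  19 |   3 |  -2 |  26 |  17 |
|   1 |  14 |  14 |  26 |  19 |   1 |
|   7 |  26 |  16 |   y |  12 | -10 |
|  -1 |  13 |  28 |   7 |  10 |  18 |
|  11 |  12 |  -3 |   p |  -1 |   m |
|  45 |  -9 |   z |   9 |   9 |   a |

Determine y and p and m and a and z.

Row 3: 7 + 26 + 16 + 12 − 10 = 51, so its missing entry is 75 − 51 = 24.
Column 4: -2 + 26 + 24 + 7 + 9 = 64, so its missing entry is 75 − 64 = 11.
Row 5: 11 + 12 − 3 + 11 − 1 = 30, so its missing entry is 75 − 30 = 45.
Column 6: 17 + 1 − 10 + 18 + 45 = 71, so its missing entry is 75 − 71 = 4.
Row 6: 45 − 9 + 9 + 9 + 4 = 58, so its missing entry is 75 − 58 = 17.

y = 24, p = 11, m = 45, a = 4, z = 17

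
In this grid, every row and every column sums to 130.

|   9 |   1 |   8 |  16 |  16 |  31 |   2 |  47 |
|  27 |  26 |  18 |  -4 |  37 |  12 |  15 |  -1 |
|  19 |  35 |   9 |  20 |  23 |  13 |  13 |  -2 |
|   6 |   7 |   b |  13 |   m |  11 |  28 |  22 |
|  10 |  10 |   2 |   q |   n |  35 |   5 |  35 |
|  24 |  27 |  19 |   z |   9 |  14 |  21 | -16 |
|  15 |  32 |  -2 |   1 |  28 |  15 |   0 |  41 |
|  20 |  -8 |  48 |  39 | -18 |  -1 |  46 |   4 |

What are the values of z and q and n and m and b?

Row 6: 24 + 27 + 19 + 9 + 14 + 21 − 16 = 98, so its missing entry is 130 − 98 = 32.
Column 4: 16 − 4 + 20 + 13 + 32 + 1 + 39 = 117, so its missing entry is 130 − 117 = 13.
Row 5: 10 + 10 + 2 + 13 + 35 + 5 + 35 = 110, so its missing entry is 130 − 110 = 20.
Column 5: 16 + 37 + 23 + 20 + 9 + 28 − 18 = 115, so its missing entry is 130 − 115 = 15.
Row 4: 6 + 7 + 13 + 15 + 11 + 28 + 22 = 102, so its missing entry is 130 − 102 = 28.

z = 32, q = 13, n = 20, m = 15, b = 28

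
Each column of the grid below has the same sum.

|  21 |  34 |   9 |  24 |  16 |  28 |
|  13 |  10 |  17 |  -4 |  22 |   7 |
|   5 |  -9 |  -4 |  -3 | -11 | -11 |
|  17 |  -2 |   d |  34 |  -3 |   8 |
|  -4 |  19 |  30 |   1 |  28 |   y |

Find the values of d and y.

d = 0, y = 20

Column 2 sums to 52 and so does column 4; that's the common total.
In column 3 the known cells total 52, leaving 52 − 52 = 0.
In column 6 the known cells total 32, leaving 52 − 32 = 20.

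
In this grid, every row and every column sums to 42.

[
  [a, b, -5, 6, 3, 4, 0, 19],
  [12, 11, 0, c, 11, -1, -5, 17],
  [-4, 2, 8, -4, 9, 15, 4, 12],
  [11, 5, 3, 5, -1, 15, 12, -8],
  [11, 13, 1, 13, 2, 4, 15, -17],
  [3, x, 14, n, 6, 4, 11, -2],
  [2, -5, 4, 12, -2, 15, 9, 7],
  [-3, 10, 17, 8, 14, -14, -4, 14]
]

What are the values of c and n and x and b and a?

Column 1 has 12 − 4 + 11 + 11 + 3 + 2 − 3 = 32; the blank must be 42 − 32 = 10.
Row 1 has 10 − 5 + 6 + 3 + 4 + 0 + 19 = 37; the blank must be 42 − 37 = 5.
Column 2 has 5 + 11 + 2 + 5 + 13 − 5 + 10 = 41; the blank must be 42 − 41 = 1.
Row 6 has 3 + 1 + 14 + 6 + 4 + 11 − 2 = 37; the blank must be 42 − 37 = 5.
Row 2 has 12 + 11 + 0 + 11 − 1 − 5 + 17 = 45; the blank must be 42 − 45 = -3.

c = -3, n = 5, x = 1, b = 5, a = 10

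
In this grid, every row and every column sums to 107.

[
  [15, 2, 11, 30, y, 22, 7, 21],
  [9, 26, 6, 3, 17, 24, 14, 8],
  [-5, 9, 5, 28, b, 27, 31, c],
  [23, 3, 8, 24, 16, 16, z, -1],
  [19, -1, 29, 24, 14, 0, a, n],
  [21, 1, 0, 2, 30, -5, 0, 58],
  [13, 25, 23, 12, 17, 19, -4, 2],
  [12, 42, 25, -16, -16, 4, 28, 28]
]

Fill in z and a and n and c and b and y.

z = 18, a = 13, n = 9, c = -18, b = 30, y = -1

Row 1 has 15 + 2 + 11 + 30 + 22 + 7 + 21 = 108; the blank must be 107 − 108 = -1.
Column 5 has -1 + 17 + 16 + 14 + 30 + 17 − 16 = 77; the blank must be 107 − 77 = 30.
Row 3 has -5 + 9 + 5 + 28 + 30 + 27 + 31 = 125; the blank must be 107 − 125 = -18.
Row 4 has 23 + 3 + 8 + 24 + 16 + 16 − 1 = 89; the blank must be 107 − 89 = 18.
Column 7 has 7 + 14 + 31 + 18 + 0 − 4 + 28 = 94; the blank must be 107 − 94 = 13.
Row 5 has 19 − 1 + 29 + 24 + 14 + 0 + 13 = 98; the blank must be 107 − 98 = 9.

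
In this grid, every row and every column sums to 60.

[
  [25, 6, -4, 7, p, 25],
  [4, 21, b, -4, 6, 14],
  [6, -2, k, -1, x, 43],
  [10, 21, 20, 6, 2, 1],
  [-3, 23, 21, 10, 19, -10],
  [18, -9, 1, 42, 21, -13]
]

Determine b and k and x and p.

Row 2: 4 + 21 − 4 + 6 + 14 = 41, so its missing entry is 60 − 41 = 19.
Row 1: 25 + 6 − 4 + 7 + 25 = 59, so its missing entry is 60 − 59 = 1.
Column 5: 1 + 6 + 2 + 19 + 21 = 49, so its missing entry is 60 − 49 = 11.
Row 3: 6 − 2 − 1 + 11 + 43 = 57, so its missing entry is 60 − 57 = 3.

b = 19, k = 3, x = 11, p = 1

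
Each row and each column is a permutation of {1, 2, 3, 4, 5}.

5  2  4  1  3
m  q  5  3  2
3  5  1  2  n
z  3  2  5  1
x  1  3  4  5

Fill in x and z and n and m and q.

x = 2, z = 4, n = 4, m = 1, q = 4

For row 3, column 5: row 3 already has {1, 2, 3, 5}; that leaves 4.
At (row 5, col 1): row 5 already has {1, 3, 4, 5}, so the value is 2.
At (row 2, col 2): column 2 already has {1, 2, 3, 5}, so the value is 4.
At (row 4, col 1): row 4 already has {1, 2, 3, 5}, so the value is 4.
For row 2, column 1: row 2 already has {2, 3, 4, 5}; that leaves 1.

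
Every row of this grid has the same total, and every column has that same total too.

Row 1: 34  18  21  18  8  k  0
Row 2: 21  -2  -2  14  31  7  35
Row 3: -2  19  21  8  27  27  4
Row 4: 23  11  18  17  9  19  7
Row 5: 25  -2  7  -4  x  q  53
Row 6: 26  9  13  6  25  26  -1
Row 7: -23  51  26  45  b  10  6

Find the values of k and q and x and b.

k = 5, q = 10, x = 15, b = -11

Rows 2 and 3 both sum to 104, so that's the common total.
Row 7 has -23 + 51 + 26 + 45 + 10 + 6 = 115; the blank must be 104 − 115 = -11.
Column 5 has 8 + 31 + 27 + 9 + 25 − 11 = 89; the blank must be 104 − 89 = 15.
Row 5 has 25 − 2 + 7 − 4 + 15 + 53 = 94; the blank must be 104 − 94 = 10.
Row 1 has 34 + 18 + 21 + 18 + 8 + 0 = 99; the blank must be 104 − 99 = 5.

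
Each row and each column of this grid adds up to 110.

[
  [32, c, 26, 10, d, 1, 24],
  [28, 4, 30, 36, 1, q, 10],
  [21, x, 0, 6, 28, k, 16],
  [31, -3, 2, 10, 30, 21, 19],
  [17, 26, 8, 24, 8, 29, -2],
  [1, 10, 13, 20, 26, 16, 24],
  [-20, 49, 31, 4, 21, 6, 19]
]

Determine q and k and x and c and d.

q = 1, k = 36, x = 3, c = 21, d = -4

Column 5: 1 + 28 + 30 + 8 + 26 + 21 = 114, so its missing entry is 110 − 114 = -4.
Row 1: 32 + 26 + 10 − 4 + 1 + 24 = 89, so its missing entry is 110 − 89 = 21.
Column 2: 21 + 4 − 3 + 26 + 10 + 49 = 107, so its missing entry is 110 − 107 = 3.
Row 2: 28 + 4 + 30 + 36 + 1 + 10 = 109, so its missing entry is 110 − 109 = 1.
Row 3: 21 + 3 + 0 + 6 + 28 + 16 = 74, so its missing entry is 110 − 74 = 36.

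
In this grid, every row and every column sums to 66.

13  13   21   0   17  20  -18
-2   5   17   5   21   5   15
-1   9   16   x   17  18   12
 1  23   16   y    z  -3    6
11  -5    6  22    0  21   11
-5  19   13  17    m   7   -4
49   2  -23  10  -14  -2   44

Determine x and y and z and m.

Row 3: -1 + 9 + 16 + 17 + 18 + 12 = 71, so its missing entry is 66 − 71 = -5.
Row 6: -5 + 19 + 13 + 17 + 7 − 4 = 47, so its missing entry is 66 − 47 = 19.
Column 4: 0 + 5 − 5 + 22 + 17 + 10 = 49, so its missing entry is 66 − 49 = 17.
Row 4: 1 + 23 + 16 + 17 − 3 + 6 = 60, so its missing entry is 66 − 60 = 6.

x = -5, y = 17, z = 6, m = 19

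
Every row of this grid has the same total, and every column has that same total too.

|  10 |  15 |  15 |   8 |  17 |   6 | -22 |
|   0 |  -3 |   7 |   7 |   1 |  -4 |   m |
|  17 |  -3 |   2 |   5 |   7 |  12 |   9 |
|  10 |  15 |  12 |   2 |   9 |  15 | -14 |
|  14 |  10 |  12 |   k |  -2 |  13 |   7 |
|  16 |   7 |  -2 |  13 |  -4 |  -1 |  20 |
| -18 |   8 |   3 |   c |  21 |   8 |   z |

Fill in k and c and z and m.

k = -5, c = 19, z = 8, m = 41

Rows 1 and 3 both sum to 49, so that's the common total.
Row 2: 0 − 3 + 7 + 7 + 1 − 4 = 8, so its missing entry is 49 − 8 = 41.
Column 7: -22 + 41 + 9 − 14 + 7 + 20 = 41, so its missing entry is 49 − 41 = 8.
Row 7: -18 + 8 + 3 + 21 + 8 + 8 = 30, so its missing entry is 49 − 30 = 19.
Row 5: 14 + 10 + 12 − 2 + 13 + 7 = 54, so its missing entry is 49 − 54 = -5.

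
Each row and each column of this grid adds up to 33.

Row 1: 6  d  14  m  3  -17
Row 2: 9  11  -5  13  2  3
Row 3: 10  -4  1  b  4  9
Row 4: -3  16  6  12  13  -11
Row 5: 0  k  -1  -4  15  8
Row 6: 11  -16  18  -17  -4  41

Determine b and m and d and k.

b = 13, m = 16, d = 11, k = 15

Row 3: 10 − 4 + 1 + 4 + 9 = 20, so its missing entry is 33 − 20 = 13.
Column 4: 13 + 13 + 12 − 4 − 17 = 17, so its missing entry is 33 − 17 = 16.
Row 5: 0 − 1 − 4 + 15 + 8 = 18, so its missing entry is 33 − 18 = 15.
Row 1: 6 + 14 + 16 + 3 − 17 = 22, so its missing entry is 33 − 22 = 11.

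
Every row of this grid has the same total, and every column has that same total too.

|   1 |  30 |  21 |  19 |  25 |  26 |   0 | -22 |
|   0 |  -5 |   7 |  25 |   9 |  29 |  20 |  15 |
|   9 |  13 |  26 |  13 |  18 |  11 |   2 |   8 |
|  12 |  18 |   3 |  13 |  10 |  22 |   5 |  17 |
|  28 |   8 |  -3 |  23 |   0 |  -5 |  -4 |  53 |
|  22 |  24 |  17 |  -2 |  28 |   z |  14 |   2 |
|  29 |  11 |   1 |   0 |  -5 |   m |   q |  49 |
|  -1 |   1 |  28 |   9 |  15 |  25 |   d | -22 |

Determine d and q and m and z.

d = 45, q = 18, m = -3, z = -5

Rows 1 and 2 both sum to 100, so that's the common total.
The known cells in row 8 total 55, leaving 100 − 55 = 45 for the blank.
The known cells in column 7 total 82, leaving 100 − 82 = 18 for the blank.
The known cells in row 7 total 103, leaving 100 − 103 = -3 for the blank.
The known cells in row 6 total 105, leaving 100 − 105 = -5 for the blank.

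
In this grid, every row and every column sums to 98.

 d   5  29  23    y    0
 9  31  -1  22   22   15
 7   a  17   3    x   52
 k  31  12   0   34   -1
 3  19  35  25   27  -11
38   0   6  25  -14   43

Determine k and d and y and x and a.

Column 2: 5 + 31 + 31 + 19 + 0 = 86, so its missing entry is 98 − 86 = 12.
Row 3: 7 + 12 + 17 + 3 + 52 = 91, so its missing entry is 98 − 91 = 7.
Column 5: 22 + 7 + 34 + 27 − 14 = 76, so its missing entry is 98 − 76 = 22.
Row 1: 5 + 29 + 23 + 22 + 0 = 79, so its missing entry is 98 − 79 = 19.
Row 4: 31 + 12 + 0 + 34 − 1 = 76, so its missing entry is 98 − 76 = 22.

k = 22, d = 19, y = 22, x = 7, a = 12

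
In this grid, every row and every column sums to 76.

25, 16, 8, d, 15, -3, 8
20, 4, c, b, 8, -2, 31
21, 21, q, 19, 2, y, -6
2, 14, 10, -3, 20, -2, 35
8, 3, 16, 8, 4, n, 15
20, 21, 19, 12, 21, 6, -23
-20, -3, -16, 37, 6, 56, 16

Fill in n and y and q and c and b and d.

n = 22, y = -1, q = 20, c = 19, b = -4, d = 7

Row 1 has 25 + 16 + 8 + 15 − 3 + 8 = 69; the blank must be 76 − 69 = 7.
Row 5 has 8 + 3 + 16 + 8 + 4 + 15 = 54; the blank must be 76 − 54 = 22.
Column 6 has -3 − 2 − 2 + 22 + 6 + 56 = 77; the blank must be 76 − 77 = -1.
Row 3 has 21 + 21 + 19 + 2 − 1 − 6 = 56; the blank must be 76 − 56 = 20.
Column 3 has 8 + 20 + 10 + 16 + 19 − 16 = 57; the blank must be 76 − 57 = 19.
Row 2 has 20 + 4 + 19 + 8 − 2 + 31 = 80; the blank must be 76 − 80 = -4.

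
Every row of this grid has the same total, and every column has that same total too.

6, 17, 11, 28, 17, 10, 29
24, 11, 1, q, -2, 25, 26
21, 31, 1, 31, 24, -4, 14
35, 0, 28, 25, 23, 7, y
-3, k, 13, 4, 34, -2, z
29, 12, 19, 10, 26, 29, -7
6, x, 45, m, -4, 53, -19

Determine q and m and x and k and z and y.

Rows 1 and 3 both sum to 118, so that's the common total.
Row 4 has 35 + 0 + 28 + 25 + 23 + 7 = 118; the blank must be 118 − 118 = 0.
Column 7 has 29 + 26 + 14 + 0 − 7 − 19 = 43; the blank must be 118 − 43 = 75.
Row 5 has -3 + 13 + 4 + 34 − 2 + 75 = 121; the blank must be 118 − 121 = -3.
Column 2 has 17 + 11 + 31 + 0 − 3 + 12 = 68; the blank must be 118 − 68 = 50.
Row 7 has 6 + 50 + 45 − 4 + 53 − 19 = 131; the blank must be 118 − 131 = -13.
Row 2 has 24 + 11 + 1 − 2 + 25 + 26 = 85; the blank must be 118 − 85 = 33.

q = 33, m = -13, x = 50, k = -3, z = 75, y = 0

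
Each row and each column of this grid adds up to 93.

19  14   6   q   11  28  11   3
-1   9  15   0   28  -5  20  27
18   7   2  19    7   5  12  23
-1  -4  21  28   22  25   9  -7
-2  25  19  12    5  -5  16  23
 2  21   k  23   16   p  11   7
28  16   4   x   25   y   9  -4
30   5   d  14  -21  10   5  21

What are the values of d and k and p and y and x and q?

The known cells in row 1 total 92, leaving 93 − 92 = 1 for the blank.
The known cells in row 8 total 64, leaving 93 − 64 = 29 for the blank.
The known cells in column 4 total 97, leaving 93 − 97 = -4 for the blank.
The known cells in row 7 total 74, leaving 93 − 74 = 19 for the blank.
The known cells in column 6 total 77, leaving 93 − 77 = 16 for the blank.
The known cells in row 6 total 96, leaving 93 − 96 = -3 for the blank.

d = 29, k = -3, p = 16, y = 19, x = -4, q = 1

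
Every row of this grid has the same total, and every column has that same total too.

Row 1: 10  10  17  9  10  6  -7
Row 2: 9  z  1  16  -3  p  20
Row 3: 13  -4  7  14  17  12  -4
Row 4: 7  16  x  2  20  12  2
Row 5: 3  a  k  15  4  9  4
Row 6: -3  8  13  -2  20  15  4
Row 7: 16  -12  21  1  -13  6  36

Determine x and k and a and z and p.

Rows 1 and 3 both sum to 55, so that's the common total.
The known cells in column 6 total 60, leaving 55 − 60 = -5 for the blank.
The known cells in row 2 total 38, leaving 55 − 38 = 17 for the blank.
The known cells in row 4 total 59, leaving 55 − 59 = -4 for the blank.
The known cells in column 3 total 55, leaving 55 − 55 = 0 for the blank.
The known cells in row 5 total 35, leaving 55 − 35 = 20 for the blank.

x = -4, k = 0, a = 20, z = 17, p = -5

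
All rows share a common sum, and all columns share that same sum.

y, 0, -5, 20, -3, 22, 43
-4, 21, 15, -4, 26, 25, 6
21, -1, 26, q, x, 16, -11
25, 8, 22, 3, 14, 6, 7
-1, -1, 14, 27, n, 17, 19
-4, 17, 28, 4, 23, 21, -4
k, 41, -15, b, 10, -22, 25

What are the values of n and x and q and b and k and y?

n = 10, x = 5, q = 29, b = 6, k = 40, y = 8

Rows 2 and 4 both sum to 85, so that's the common total.
Row 5: -1 − 1 + 14 + 27 + 17 + 19 = 75, so its missing entry is 85 − 75 = 10.
Column 5: -3 + 26 + 14 + 10 + 23 + 10 = 80, so its missing entry is 85 − 80 = 5.
Row 1: 0 − 5 + 20 − 3 + 22 + 43 = 77, so its missing entry is 85 − 77 = 8.
Row 3: 21 − 1 + 26 + 5 + 16 − 11 = 56, so its missing entry is 85 − 56 = 29.
Column 1: 8 − 4 + 21 + 25 − 1 − 4 = 45, so its missing entry is 85 − 45 = 40.
Row 7: 40 + 41 − 15 + 10 − 22 + 25 = 79, so its missing entry is 85 − 79 = 6.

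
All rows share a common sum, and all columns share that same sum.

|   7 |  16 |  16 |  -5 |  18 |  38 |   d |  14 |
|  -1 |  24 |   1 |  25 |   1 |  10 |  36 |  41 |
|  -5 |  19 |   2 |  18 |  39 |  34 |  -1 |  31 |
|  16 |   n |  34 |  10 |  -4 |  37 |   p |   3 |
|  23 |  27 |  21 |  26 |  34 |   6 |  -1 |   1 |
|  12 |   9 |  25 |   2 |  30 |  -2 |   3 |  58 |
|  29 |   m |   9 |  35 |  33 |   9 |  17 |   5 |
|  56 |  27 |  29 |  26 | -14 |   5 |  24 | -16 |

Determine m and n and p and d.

m = 0, n = 15, p = 26, d = 33

Rows 2 and 3 both sum to 137, so that's the common total.
The known cells in row 7 total 137, leaving 137 − 137 = 0 for the blank.
The known cells in column 2 total 122, leaving 137 − 122 = 15 for the blank.
The known cells in row 1 total 104, leaving 137 − 104 = 33 for the blank.
The known cells in row 4 total 111, leaving 137 − 111 = 26 for the blank.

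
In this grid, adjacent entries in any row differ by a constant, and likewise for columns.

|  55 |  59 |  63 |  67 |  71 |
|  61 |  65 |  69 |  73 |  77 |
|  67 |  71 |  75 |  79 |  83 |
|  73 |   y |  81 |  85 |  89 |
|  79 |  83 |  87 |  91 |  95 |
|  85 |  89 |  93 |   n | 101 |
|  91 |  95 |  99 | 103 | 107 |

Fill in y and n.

y = 77, n = 97

Along each row the entries change by 4 per step; down each column they change by 6.
Row 4: from 73 at column 1, stepping by 4 to column 2 gives 77.
Row 6: from 85 at column 1, stepping by 4 to column 4 gives 97.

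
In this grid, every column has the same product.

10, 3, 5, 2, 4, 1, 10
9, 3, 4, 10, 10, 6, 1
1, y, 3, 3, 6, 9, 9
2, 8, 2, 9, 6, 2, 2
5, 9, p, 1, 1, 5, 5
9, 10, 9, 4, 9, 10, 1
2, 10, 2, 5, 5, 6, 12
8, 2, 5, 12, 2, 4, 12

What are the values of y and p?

y = 1, p = 12

Columns 1 and 7 each multiply to 129600, so every column has product 129600.
Column 2: 3×3×8×9×10×10×2 = 129600, so the missing entry is 129600 ÷ 129600 = 1.
Column 3: 5×4×3×2×9×2×5 = 10800, so the missing entry is 129600 ÷ 10800 = 12.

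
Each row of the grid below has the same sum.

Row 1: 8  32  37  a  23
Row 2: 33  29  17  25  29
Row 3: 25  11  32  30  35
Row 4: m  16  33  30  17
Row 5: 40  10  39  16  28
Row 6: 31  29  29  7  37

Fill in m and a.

The complete rows each total 133.
Row 4 is missing 133 − 96 = 37 (since 16 + 33 + 30 + 17 = 96).
Row 1 is missing 133 − 100 = 33 (since 8 + 32 + 37 + 23 = 100).

m = 37, a = 33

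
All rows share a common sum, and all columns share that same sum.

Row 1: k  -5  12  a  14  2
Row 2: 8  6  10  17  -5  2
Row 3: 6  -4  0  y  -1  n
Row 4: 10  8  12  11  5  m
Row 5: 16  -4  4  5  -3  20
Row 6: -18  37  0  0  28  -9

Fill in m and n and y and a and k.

Rows 2 and 5 both sum to 38, so that's the common total.
Column 1 has 8 + 6 + 10 + 16 − 18 = 22; the blank must be 38 − 22 = 16.
Row 1 has 16 − 5 + 12 + 14 + 2 = 39; the blank must be 38 − 39 = -1.
Column 4 has -1 + 17 + 11 + 5 + 0 = 32; the blank must be 38 − 32 = 6.
Row 3 has 6 − 4 + 0 + 6 − 1 = 7; the blank must be 38 − 7 = 31.
Row 4 has 10 + 8 + 12 + 11 + 5 = 46; the blank must be 38 − 46 = -8.

m = -8, n = 31, y = 6, a = -1, k = 16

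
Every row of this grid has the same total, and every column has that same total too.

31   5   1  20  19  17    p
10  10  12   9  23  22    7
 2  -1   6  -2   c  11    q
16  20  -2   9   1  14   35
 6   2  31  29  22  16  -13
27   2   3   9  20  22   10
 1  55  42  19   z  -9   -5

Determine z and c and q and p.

z = -10, c = 18, q = 59, p = 0

Rows 2 and 4 both sum to 93, so that's the common total.
Row 7 has 1 + 55 + 42 + 19 − 9 − 5 = 103; the blank must be 93 − 103 = -10.
Column 5 has 19 + 23 + 1 + 22 + 20 − 10 = 75; the blank must be 93 − 75 = 18.
Row 3 has 2 − 1 + 6 − 2 + 18 + 11 = 34; the blank must be 93 − 34 = 59.
Row 1 has 31 + 5 + 1 + 20 + 19 + 17 = 93; the blank must be 93 − 93 = 0.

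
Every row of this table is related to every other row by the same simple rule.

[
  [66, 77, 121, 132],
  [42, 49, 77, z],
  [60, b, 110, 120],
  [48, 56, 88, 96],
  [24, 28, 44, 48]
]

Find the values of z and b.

Each row is a constant multiple of every other row — this is a multiplication table with the headers hidden.
Row 2 is 77/121 = 7/11 times row 1, so its entry in column 4 is 132 × 7/11 = 84.
Row 3 is 110/121 = 10/11 times row 1, so its entry in column 2 is 77 × 10/11 = 70.

z = 84, b = 70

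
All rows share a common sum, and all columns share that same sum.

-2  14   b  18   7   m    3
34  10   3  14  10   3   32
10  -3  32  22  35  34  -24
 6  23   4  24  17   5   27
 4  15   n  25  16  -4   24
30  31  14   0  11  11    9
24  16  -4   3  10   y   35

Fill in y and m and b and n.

Rows 2 and 3 both sum to 106, so that's the common total.
Row 5 has 4 + 15 + 25 + 16 − 4 + 24 = 80; the blank must be 106 − 80 = 26.
Column 3 has 3 + 32 + 4 + 26 + 14 − 4 = 75; the blank must be 106 − 75 = 31.
Row 7 has 24 + 16 − 4 + 3 + 10 + 35 = 84; the blank must be 106 − 84 = 22.
Row 1 has -2 + 14 + 31 + 18 + 7 + 3 = 71; the blank must be 106 − 71 = 35.

y = 22, m = 35, b = 31, n = 26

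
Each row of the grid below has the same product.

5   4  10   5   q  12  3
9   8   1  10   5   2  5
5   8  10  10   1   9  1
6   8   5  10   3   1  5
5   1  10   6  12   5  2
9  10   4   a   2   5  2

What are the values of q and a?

Rows 2 and 3 each multiply to 36000, so every row has product 36000.
Row 1: 5×4×10×5×12×3 = 36000, so the missing entry is 36000 ÷ 36000 = 1.
Row 6: 9×10×4×2×5×2 = 7200, so the missing entry is 36000 ÷ 7200 = 5.

q = 1, a = 5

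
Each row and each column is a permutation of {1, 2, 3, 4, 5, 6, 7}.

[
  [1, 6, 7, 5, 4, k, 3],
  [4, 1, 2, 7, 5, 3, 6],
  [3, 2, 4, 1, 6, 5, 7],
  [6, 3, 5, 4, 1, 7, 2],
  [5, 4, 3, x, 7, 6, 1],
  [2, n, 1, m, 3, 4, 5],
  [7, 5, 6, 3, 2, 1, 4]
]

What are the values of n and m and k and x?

n = 7, m = 6, k = 2, x = 2

Cell (6,2): column 2 already has {1, 2, 3, 4, 5, 6} → 7.
Cell (6,4): row 6 already has {1, 2, 3, 4, 5, 7} → 6.
Cell (1,6): row 1 already has {1, 3, 4, 5, 6, 7} → 2.
At (row 5, col 4): row 5 already has {1, 3, 4, 5, 6, 7}, so the value is 2.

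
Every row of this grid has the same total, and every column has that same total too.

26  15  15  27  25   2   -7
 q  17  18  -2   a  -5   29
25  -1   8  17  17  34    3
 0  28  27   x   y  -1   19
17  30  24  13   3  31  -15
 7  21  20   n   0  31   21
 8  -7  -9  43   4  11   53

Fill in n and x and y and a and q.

Rows 1 and 3 both sum to 103, so that's the common total.
The known cells in column 1 total 83, leaving 103 − 83 = 20 for the blank.
The known cells in row 2 total 77, leaving 103 − 77 = 26 for the blank.
The known cells in column 5 total 75, leaving 103 − 75 = 28 for the blank.
The known cells in row 4 total 101, leaving 103 − 101 = 2 for the blank.
The known cells in row 6 total 100, leaving 103 − 100 = 3 for the blank.

n = 3, x = 2, y = 28, a = 26, q = 20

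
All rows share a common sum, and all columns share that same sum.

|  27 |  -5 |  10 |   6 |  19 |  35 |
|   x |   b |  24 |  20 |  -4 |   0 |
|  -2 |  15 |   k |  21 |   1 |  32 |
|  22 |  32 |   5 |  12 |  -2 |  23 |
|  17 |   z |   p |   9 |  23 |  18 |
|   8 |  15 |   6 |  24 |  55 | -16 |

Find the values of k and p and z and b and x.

k = 25, p = 22, z = 3, b = 32, x = 20

Rows 1 and 4 both sum to 92, so that's the common total.
The known cells in row 3 total 67, leaving 92 − 67 = 25 for the blank.
The known cells in column 3 total 70, leaving 92 − 70 = 22 for the blank.
The known cells in column 1 total 72, leaving 92 − 72 = 20 for the blank.
The known cells in row 2 total 60, leaving 92 − 60 = 32 for the blank.
The known cells in row 5 total 89, leaving 92 − 89 = 3 for the blank.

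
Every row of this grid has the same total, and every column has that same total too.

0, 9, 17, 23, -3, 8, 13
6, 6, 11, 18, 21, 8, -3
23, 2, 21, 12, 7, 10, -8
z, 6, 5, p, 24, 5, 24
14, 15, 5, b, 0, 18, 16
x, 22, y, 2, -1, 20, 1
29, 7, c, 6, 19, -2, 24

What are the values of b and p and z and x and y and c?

Rows 1 and 2 both sum to 67, so that's the common total.
The known cells in row 7 total 83, leaving 67 − 83 = -16 for the blank.
The known cells in row 5 total 68, leaving 67 − 68 = -1 for the blank.
The known cells in column 4 total 60, leaving 67 − 60 = 7 for the blank.
The known cells in row 4 total 71, leaving 67 − 71 = -4 for the blank.
The known cells in column 1 total 68, leaving 67 − 68 = -1 for the blank.
The known cells in row 6 total 43, leaving 67 − 43 = 24 for the blank.

b = -1, p = 7, z = -4, x = -1, y = 24, c = -16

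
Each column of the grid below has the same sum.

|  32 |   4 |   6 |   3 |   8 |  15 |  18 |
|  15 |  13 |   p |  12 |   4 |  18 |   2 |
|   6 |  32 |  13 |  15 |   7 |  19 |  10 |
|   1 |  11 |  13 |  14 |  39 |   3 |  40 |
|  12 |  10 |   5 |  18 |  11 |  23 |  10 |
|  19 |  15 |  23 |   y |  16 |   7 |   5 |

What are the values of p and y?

p = 25, y = 23

Column 2 sums to 85 and so does column 5; that's the common total.
In column 3 the known cells total 60, leaving 85 − 60 = 25.
In column 4 the known cells total 62, leaving 85 − 62 = 23.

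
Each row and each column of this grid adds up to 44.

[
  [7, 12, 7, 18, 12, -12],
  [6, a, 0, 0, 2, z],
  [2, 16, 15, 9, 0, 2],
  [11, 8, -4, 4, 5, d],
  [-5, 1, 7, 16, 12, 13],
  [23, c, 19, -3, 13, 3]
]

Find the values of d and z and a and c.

d = 20, z = 18, a = 18, c = -11

Row 6 has 23 + 19 − 3 + 13 + 3 = 55; the blank must be 44 − 55 = -11.
Column 2 has 12 + 16 + 8 + 1 − 11 = 26; the blank must be 44 − 26 = 18.
Row 4 has 11 + 8 − 4 + 4 + 5 = 24; the blank must be 44 − 24 = 20.
Row 2 has 6 + 18 + 0 + 0 + 2 = 26; the blank must be 44 − 26 = 18.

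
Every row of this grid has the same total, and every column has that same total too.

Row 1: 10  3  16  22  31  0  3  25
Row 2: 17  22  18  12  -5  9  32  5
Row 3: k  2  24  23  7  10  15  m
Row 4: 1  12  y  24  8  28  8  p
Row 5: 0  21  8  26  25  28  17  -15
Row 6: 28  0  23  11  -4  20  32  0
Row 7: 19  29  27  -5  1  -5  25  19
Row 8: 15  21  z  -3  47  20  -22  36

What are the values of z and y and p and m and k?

Rows 1 and 2 both sum to 110, so that's the common total.
The known cells in column 1 total 90, leaving 110 − 90 = 20 for the blank.
The known cells in row 3 total 101, leaving 110 − 101 = 9 for the blank.
The known cells in column 8 total 79, leaving 110 − 79 = 31 for the blank.
The known cells in row 8 total 114, leaving 110 − 114 = -4 for the blank.
The known cells in row 4 total 112, leaving 110 − 112 = -2 for the blank.

z = -4, y = -2, p = 31, m = 9, k = 20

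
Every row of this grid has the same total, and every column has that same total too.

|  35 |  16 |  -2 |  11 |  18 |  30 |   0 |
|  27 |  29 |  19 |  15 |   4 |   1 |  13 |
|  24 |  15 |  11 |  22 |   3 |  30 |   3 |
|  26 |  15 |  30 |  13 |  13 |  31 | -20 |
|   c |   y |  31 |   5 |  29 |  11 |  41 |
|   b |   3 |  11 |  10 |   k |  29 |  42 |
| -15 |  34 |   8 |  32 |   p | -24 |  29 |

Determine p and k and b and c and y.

Rows 1 and 2 both sum to 108, so that's the common total.
Row 7: -15 + 34 + 8 + 32 − 24 + 29 = 64, so its missing entry is 108 − 64 = 44.
Column 5: 18 + 4 + 3 + 13 + 29 + 44 = 111, so its missing entry is 108 − 111 = -3.
Row 6: 3 + 11 + 10 − 3 + 29 + 42 = 92, so its missing entry is 108 − 92 = 16.
Column 1: 35 + 27 + 24 + 26 + 16 − 15 = 113, so its missing entry is 108 − 113 = -5.
Row 5: -5 + 31 + 5 + 29 + 11 + 41 = 112, so its missing entry is 108 − 112 = -4.

p = 44, k = -3, b = 16, c = -5, y = -4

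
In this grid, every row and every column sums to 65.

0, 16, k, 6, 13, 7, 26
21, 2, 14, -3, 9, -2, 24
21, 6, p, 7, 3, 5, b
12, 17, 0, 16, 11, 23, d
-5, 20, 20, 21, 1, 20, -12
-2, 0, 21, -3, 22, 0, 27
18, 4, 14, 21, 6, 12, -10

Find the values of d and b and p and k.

The known cells in row 1 total 68, leaving 65 − 68 = -3 for the blank.
The known cells in column 3 total 66, leaving 65 − 66 = -1 for the blank.
The known cells in row 3 total 41, leaving 65 − 41 = 24 for the blank.
The known cells in row 4 total 79, leaving 65 − 79 = -14 for the blank.

d = -14, b = 24, p = -1, k = -3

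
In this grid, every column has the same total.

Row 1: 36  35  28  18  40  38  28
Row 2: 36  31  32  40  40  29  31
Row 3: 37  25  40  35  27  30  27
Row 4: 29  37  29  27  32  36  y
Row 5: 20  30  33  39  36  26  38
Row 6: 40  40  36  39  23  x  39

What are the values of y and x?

The complete columns each total 198.
Column 7 is missing 198 − 163 = 35 (since 28 + 31 + 27 + 38 + 39 = 163).
Column 6 is missing 198 − 159 = 39 (since 38 + 29 + 30 + 36 + 26 = 159).

y = 35, x = 39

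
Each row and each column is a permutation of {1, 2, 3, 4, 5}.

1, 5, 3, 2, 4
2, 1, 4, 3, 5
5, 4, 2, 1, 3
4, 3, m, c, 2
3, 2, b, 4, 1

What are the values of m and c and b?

m = 1, c = 5, b = 5

For row 4, column 4: column 4 already has {1, 2, 3, 4}; that leaves 5.
Cell (4,3): row 4 already has {2, 3, 4, 5} → 1.
At (row 5, col 3): row 5 already has {1, 2, 3, 4}, so the value is 5.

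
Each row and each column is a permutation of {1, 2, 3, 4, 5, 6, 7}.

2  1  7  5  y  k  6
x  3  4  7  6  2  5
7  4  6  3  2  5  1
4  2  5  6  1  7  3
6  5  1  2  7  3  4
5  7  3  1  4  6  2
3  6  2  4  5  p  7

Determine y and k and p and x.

y = 3, k = 4, p = 1, x = 1

For row 2, column 1: row 2 already has {2, 3, 4, 5, 6, 7}; that leaves 1.
For row 1, column 5: column 5 already has {1, 2, 4, 5, 6, 7}; that leaves 3.
Cell (7,6): row 7 already has {2, 3, 4, 5, 6, 7} → 1.
Cell (1,6): row 1 already has {1, 2, 3, 5, 6, 7} → 4.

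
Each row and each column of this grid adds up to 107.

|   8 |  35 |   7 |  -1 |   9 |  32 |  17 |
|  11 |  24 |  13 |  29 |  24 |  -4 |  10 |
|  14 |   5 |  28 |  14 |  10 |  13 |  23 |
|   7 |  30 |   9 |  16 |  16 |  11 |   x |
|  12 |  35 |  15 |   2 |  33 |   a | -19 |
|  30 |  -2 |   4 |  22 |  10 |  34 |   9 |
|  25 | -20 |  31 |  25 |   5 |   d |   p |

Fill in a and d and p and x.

Row 5: 12 + 35 + 15 + 2 + 33 − 19 = 78, so its missing entry is 107 − 78 = 29.
Column 6: 32 − 4 + 13 + 11 + 29 + 34 = 115, so its missing entry is 107 − 115 = -8.
Row 7: 25 − 20 + 31 + 25 + 5 − 8 = 58, so its missing entry is 107 − 58 = 49.
Row 4: 7 + 30 + 9 + 16 + 16 + 11 = 89, so its missing entry is 107 − 89 = 18.

a = 29, d = -8, p = 49, x = 18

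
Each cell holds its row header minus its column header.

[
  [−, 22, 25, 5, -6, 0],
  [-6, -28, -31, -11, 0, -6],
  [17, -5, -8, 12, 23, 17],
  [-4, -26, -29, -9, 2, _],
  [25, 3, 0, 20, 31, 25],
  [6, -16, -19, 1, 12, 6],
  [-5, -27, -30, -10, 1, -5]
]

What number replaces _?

-4

-4 − 0 = -4.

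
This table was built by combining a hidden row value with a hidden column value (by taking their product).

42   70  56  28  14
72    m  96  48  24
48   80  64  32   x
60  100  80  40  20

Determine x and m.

Each row is a constant multiple of every other row — this is a multiplication table with the headers hidden.
Row 3 is 64/56 = 8/7 times row 1, so its entry in column 5 is 14 × 8/7 = 16.
Row 2 is 96/56 = 12/7 times row 1, so its entry in column 2 is 70 × 12/7 = 120.

x = 16, m = 120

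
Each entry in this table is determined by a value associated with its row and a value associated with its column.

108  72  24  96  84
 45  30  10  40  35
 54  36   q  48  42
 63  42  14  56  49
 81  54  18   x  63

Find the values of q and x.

Each row is a constant multiple of every other row — this is a multiplication table with the headers hidden.
Row 3 is 36/72 = 1/2 times row 1, so its entry in column 3 is 24 × 1/2 = 12.
Row 5 is 54/72 = 3/4 times row 1, so its entry in column 4 is 96 × 3/4 = 72.

q = 12, x = 72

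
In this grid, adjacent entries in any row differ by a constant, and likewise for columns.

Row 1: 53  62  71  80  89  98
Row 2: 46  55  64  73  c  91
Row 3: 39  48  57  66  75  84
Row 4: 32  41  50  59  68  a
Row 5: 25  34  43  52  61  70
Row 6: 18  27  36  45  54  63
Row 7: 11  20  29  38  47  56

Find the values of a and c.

a = 77, c = 82

Along each row the entries change by 9 per step; down each column they change by -7.
Row 4: from 32 at column 1, stepping by 9 to column 6 gives 77.
Row 2: from 46 at column 1, stepping by 9 to column 5 gives 82.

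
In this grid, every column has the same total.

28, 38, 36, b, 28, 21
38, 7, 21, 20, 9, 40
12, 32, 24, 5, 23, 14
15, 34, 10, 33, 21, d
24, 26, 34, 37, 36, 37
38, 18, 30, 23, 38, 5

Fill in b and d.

b = 37, d = 38

Column 1 sums to 155 and so does column 5; that's the common total.
In column 4 the known cells total 118, leaving 155 − 118 = 37.
In column 6 the known cells total 117, leaving 155 − 117 = 38.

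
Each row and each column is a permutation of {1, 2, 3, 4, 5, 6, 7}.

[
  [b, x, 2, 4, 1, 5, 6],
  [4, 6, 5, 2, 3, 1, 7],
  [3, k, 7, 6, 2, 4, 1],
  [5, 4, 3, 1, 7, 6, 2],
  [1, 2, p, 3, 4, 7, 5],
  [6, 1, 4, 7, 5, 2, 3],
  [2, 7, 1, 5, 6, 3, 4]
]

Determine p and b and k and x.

p = 6, b = 7, k = 5, x = 3

Cell (3,2): row 3 already has {1, 2, 3, 4, 6, 7} → 5.
At (row 1, col 2): column 2 already has {1, 2, 4, 5, 6, 7}, so the value is 3.
For row 5, column 3: row 5 already has {1, 2, 3, 4, 5, 7}; that leaves 6.
At (row 1, col 1): row 1 already has {1, 2, 3, 4, 5, 6}, so the value is 7.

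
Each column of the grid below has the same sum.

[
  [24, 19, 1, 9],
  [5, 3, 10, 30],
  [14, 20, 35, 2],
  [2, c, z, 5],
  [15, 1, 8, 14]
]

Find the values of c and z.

Columns 1 and 4 both add up to 60, so every column sums to 60.
Column 2: 19 + 3 + 20 + 1 = 43, so the missing entry is 60 − 43 = 17.
Column 3: 1 + 10 + 35 + 8 = 54, so the missing entry is 60 − 54 = 6.

c = 17, z = 6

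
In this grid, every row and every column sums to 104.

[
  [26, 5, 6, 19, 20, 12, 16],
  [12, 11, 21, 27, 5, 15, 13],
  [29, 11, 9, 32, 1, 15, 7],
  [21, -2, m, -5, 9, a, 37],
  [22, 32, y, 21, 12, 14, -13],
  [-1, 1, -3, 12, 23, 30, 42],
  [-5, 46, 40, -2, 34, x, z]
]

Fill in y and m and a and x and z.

y = 16, m = 15, a = 29, x = -11, z = 2

Row 5 has 22 + 32 + 21 + 12 + 14 − 13 = 88; the blank must be 104 − 88 = 16.
Column 7 has 16 + 13 + 7 + 37 − 13 + 42 = 102; the blank must be 104 − 102 = 2.
Row 7 has -5 + 46 + 40 − 2 + 34 + 2 = 115; the blank must be 104 − 115 = -11.
Column 3 has 6 + 21 + 9 + 16 − 3 + 40 = 89; the blank must be 104 − 89 = 15.
Row 4 has 21 − 2 + 15 − 5 + 9 + 37 = 75; the blank must be 104 − 75 = 29.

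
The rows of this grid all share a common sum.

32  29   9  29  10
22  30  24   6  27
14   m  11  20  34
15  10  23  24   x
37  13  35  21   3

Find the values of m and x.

Row 1 sums to 109 and so does row 2; that's the common total.
In row 3 the known cells total 79, leaving 109 − 79 = 30.
In row 4 the known cells total 72, leaving 109 − 72 = 37.

m = 30, x = 37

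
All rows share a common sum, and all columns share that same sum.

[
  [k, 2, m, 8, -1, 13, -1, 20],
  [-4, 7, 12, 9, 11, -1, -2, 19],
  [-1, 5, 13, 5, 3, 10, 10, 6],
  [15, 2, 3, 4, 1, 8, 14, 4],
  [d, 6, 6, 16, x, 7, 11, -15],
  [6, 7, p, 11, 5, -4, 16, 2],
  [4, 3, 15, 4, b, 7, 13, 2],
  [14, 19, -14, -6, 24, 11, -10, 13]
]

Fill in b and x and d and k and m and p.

Rows 2 and 3 both sum to 51, so that's the common total.
Row 7 has 4 + 3 + 15 + 4 + 7 + 13 + 2 = 48; the blank must be 51 − 48 = 3.
Column 5 has -1 + 11 + 3 + 1 + 5 + 3 + 24 = 46; the blank must be 51 − 46 = 5.
Row 5 has 6 + 6 + 16 + 5 + 7 + 11 − 15 = 36; the blank must be 51 − 36 = 15.
Column 1 has -4 − 1 + 15 + 15 + 6 + 4 + 14 = 49; the blank must be 51 − 49 = 2.
Row 1 has 2 + 2 + 8 − 1 + 13 − 1 + 20 = 43; the blank must be 51 − 43 = 8.
Row 6 has 6 + 7 + 11 + 5 − 4 + 16 + 2 = 43; the blank must be 51 − 43 = 8.

b = 3, x = 5, d = 15, k = 2, m = 8, p = 8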